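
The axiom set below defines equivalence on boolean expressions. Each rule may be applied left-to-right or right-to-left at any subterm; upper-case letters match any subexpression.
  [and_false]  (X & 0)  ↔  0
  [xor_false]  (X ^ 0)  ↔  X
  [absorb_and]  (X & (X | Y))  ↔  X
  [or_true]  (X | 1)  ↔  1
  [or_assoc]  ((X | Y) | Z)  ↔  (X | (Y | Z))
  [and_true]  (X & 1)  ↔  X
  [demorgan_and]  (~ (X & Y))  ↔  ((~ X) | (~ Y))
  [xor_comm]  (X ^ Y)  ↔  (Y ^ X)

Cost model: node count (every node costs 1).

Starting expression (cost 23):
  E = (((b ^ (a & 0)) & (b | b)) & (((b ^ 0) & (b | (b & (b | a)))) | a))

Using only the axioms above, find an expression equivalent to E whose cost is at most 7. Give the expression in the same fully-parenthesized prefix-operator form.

((b ^ 0) & (b | b))   [cost 7]

(1) (b & (b | a))  =[absorb_and →]=  b    ⊢ (((b ^ (a & 0)) & (b | b)) & (((b ^ 0) & (b | b)) | a))
(2) (a & 0)  =[and_false →]=  0    ⊢ (((b ^ 0) & (b | b)) & (((b ^ 0) & (b | b)) | a))
(3) (((b ^ 0) & (b | b)) & (((b ^ 0) & (b | b)) | a))  =[absorb_and →]=  ((b ^ 0) & (b | b))    ⊢ cost 7, within 7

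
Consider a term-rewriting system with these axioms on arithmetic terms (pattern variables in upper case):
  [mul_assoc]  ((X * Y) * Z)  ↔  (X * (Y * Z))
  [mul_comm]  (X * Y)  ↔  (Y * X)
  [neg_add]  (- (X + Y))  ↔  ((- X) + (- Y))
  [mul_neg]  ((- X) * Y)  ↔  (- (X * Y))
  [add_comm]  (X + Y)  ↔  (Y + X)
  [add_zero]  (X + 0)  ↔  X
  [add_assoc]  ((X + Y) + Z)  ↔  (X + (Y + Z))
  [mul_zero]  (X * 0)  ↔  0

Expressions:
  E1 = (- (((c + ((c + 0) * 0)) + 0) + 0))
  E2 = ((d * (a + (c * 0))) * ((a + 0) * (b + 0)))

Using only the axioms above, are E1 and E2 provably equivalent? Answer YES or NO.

NO

Every axiom is a valid identity, so a rewrite proof would force E1 and E2 to agree under every assignment.
At a=0, b=0, c=1, d=0: E1 = -1 but E2 = 0; they differ, so no derivation exists.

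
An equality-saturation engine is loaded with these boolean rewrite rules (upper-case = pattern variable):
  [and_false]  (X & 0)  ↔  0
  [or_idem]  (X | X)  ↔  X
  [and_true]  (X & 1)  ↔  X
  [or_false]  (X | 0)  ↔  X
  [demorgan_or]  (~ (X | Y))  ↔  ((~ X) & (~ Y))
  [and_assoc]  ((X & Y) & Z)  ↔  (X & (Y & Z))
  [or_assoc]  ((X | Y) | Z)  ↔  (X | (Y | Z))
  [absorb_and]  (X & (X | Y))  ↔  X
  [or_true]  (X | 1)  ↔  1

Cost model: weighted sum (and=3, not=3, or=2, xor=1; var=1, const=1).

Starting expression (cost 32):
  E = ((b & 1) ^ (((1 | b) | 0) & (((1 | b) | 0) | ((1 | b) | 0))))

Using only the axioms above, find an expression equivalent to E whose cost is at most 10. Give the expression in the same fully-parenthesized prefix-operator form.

(1) ((1 | b) | 0)  =[or_false →]=  (1 | b)    ⊢ ((b & 1) ^ ((1 | b) & (((1 | b) | 0) | ((1 | b) | 0))))
(2) (((1 | b) | 0) | ((1 | b) | 0))  =[or_idem →]=  ((1 | b) | 0)    ⊢ ((b & 1) ^ ((1 | b) & ((1 | b) | 0)))
(3) ((1 | b) & ((1 | b) | 0))  =[absorb_and →]=  (1 | b)    ⊢ cost 10, within 10

((b & 1) ^ (1 | b))   [cost 10]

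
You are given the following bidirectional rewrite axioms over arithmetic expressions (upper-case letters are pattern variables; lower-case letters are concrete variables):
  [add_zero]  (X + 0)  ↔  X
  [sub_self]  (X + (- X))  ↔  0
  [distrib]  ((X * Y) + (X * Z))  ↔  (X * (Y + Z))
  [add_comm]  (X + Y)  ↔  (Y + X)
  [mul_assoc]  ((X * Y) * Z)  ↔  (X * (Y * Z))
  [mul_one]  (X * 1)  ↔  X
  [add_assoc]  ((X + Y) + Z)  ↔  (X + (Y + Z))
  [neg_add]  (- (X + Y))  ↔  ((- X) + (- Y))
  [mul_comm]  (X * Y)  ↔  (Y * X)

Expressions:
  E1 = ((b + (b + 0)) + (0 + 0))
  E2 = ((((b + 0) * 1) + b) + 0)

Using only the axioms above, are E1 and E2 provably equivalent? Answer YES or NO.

YES

(1) (b + 0)  =[add_zero →]=  b    ⊢ ((b + b) + (0 + 0))
(2) (0 + 0)  =[add_zero →]=  0    ⊢ ((b + b) + 0)
(3) ((b + b) + 0)  =[add_zero →]=  (b + b)
(4) b  =[add_zero ←]=  (b + 0)    ⊢ ((b + 0) + b)
(5) ((b + 0) + b)  =[add_zero ←]=  (((b + 0) + b) + 0)
(6) (b + 0)  =[mul_one ←]=  ((b + 0) * 1)    ⊢ E2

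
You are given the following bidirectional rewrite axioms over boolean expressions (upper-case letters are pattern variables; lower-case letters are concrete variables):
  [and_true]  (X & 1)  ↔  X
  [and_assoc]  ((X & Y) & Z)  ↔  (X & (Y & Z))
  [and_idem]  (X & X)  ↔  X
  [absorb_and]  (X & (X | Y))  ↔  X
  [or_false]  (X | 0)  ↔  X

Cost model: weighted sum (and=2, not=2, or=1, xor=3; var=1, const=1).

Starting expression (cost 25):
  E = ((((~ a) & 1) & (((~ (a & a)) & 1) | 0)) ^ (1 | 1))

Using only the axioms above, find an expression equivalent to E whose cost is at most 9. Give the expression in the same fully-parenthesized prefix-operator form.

(1) (a & a)  =[and_idem →]=  a    ⊢ ((((~ a) & 1) & (((~ a) & 1) | 0)) ^ (1 | 1))
(2) (((~ a) & 1) & (((~ a) & 1) | 0))  =[absorb_and →]=  ((~ a) & 1)    ⊢ (((~ a) & 1) ^ (1 | 1))
(3) ((~ a) & 1)  =[and_true →]=  (~ a)    ⊢ cost 9, within 9

((~ a) ^ (1 | 1))   [cost 9]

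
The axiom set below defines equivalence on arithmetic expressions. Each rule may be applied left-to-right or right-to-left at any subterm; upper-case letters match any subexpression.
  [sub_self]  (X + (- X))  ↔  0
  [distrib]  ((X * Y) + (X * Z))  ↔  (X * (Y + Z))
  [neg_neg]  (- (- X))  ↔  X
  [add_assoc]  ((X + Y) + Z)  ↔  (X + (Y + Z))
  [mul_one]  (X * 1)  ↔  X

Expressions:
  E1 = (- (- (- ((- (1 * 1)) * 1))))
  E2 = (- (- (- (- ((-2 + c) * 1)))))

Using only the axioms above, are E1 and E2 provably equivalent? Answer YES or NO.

NO

Every axiom is a valid identity, so a rewrite proof would force E1 and E2 to agree under every assignment.
At c=0: E1 = 1 but E2 = -2; they differ, so no derivation exists.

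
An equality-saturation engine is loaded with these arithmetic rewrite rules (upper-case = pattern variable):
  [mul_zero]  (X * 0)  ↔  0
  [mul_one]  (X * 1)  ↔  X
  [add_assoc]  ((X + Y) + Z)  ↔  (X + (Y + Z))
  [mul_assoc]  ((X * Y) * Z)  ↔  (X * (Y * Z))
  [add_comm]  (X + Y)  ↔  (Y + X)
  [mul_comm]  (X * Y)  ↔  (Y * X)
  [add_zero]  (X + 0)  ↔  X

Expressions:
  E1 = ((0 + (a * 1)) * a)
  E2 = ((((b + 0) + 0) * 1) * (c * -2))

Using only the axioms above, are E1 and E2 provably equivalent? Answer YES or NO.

The axioms are sound identities: if E1 ↔* E2 then E1 and E2 evaluate identically under any assignment.
Under a=0, b=1, c=1: E1 evaluates to 0, E2 to -2. Distinct ⇒ no rewrite sequence connects them.

NO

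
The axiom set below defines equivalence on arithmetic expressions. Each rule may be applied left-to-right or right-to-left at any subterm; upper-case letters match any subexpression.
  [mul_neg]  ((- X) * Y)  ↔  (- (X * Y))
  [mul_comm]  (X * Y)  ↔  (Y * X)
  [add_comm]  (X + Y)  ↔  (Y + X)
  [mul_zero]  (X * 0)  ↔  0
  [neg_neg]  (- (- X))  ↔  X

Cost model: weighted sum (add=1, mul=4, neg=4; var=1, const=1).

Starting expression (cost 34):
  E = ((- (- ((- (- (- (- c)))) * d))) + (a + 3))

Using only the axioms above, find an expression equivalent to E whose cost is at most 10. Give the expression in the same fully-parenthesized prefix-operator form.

(1) (- (- c))  =[neg_neg →]=  c    ⊢ ((- (- ((- (- c)) * d))) + (a + 3))
(2) (- (- ((- (- c)) * d)))  =[neg_neg →]=  ((- (- c)) * d)    ⊢ (((- (- c)) * d) + (a + 3))
(3) (- (- c))  =[neg_neg →]=  c    ⊢ cost 10, within 10

((c * d) + (a + 3))   [cost 10]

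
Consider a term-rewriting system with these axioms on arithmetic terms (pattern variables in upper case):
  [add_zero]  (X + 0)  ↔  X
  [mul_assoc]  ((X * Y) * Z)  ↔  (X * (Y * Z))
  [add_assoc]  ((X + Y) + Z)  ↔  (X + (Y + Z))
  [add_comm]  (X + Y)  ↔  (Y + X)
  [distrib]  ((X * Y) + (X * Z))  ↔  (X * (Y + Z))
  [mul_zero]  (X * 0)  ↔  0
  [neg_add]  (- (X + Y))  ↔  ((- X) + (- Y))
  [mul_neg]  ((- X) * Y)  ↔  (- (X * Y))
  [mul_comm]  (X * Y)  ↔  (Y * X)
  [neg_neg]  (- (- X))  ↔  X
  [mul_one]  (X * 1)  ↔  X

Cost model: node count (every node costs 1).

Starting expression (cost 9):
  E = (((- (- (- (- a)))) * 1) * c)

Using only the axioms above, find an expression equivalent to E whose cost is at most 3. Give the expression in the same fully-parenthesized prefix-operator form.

(a * c)   [cost 3]

(1) ((- (- (- (- a)))) * 1)  =[mul_one →]=  (- (- (- (- a))))    ⊢ ((- (- (- (- a)))) * c)
(2) (- (- a))  =[neg_neg →]=  a    ⊢ ((- (- a)) * c)
(3) (- (- a))  =[neg_neg →]=  a    ⊢ cost 3, within 3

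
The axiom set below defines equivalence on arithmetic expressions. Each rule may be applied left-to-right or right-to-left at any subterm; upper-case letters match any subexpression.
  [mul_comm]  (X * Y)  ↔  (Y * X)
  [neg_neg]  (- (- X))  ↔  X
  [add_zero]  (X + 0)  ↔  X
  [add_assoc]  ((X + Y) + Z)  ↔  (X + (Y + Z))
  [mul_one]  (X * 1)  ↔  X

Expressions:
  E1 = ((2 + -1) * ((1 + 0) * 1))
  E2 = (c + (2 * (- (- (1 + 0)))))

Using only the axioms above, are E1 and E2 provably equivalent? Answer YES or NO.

All listed rules preserve value, hence provable equivalence implies equal values everywhere; look for a separating assignment.
c=0 gives E1 ↦ 1, E2 ↦ 2; values differ ⇒ not provably equivalent.

NO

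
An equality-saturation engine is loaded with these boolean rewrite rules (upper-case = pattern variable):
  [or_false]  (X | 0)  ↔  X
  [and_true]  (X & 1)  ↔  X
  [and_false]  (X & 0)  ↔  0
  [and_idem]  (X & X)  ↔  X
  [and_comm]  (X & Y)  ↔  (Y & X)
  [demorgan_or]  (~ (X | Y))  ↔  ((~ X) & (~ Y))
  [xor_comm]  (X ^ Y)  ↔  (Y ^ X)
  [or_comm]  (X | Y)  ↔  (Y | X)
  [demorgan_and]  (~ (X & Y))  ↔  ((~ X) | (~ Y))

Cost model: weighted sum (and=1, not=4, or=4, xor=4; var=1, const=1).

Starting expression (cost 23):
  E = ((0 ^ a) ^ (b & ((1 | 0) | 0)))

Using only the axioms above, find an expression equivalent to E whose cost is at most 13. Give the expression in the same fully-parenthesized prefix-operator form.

step 1: xor_comm (→) rewrites (0 ^ a) into (a ^ 0), now ((a ^ 0) ^ (b & ((1 | 0) | 0)))
step 2: or_false (→) rewrites (1 | 0) into 1, now ((a ^ 0) ^ (b & (1 | 0)))
step 3: or_false (→) rewrites (1 | 0) into 1, reaching cost 13 (bound 13)

((a ^ 0) ^ (b & 1))   [cost 13]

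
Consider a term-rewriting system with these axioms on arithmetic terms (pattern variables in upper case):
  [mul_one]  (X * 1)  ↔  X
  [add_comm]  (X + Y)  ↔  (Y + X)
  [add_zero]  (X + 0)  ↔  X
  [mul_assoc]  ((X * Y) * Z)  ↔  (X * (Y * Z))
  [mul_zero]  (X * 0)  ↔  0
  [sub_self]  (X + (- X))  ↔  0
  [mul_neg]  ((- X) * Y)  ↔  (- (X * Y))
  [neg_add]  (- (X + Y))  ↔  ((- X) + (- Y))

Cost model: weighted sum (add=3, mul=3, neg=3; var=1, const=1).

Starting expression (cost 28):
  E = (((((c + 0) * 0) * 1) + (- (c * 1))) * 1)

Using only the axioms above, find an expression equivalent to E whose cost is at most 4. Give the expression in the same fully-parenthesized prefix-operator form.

(- c)   [cost 4]

step 1: mul_one (→) rewrites (((c + 0) * 0) * 1) into ((c + 0) * 0), now ((((c + 0) * 0) + (- (c * 1))) * 1)
step 2: mul_one (→) rewrites ((((c + 0) * 0) + (- (c * 1))) * 1) into (((c + 0) * 0) + (- (c * 1)))
step 3: mul_one (→) rewrites (c * 1) into c, now (((c + 0) * 0) + (- c))
step 4: add_comm (→) rewrites (((c + 0) * 0) + (- c)) into ((- c) + ((c + 0) * 0))
step 5: add_zero (→) rewrites (c + 0) into c, now ((- c) + (c * 0))
step 6: mul_zero (→) rewrites (c * 0) into 0, now ((- c) + 0)
step 7: add_zero (→) rewrites ((- c) + 0) into (- c), reaching cost 4 (bound 4)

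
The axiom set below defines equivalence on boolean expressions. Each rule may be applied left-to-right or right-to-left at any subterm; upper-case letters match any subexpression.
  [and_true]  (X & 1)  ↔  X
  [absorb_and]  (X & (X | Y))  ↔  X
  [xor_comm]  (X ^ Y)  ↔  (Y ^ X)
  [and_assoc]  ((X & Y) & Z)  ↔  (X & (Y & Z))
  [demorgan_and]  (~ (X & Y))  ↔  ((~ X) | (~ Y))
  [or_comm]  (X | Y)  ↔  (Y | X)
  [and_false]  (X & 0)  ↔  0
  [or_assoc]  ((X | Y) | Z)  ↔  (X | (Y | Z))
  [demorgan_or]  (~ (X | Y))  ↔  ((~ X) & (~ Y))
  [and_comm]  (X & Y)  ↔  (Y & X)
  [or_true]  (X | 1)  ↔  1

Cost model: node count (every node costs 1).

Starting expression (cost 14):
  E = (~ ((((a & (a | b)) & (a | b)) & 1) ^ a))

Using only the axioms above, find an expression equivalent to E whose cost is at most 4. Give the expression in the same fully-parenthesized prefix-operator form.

(~ (a ^ a))   [cost 4]

step 1: and_true (→) rewrites (((a & (a | b)) & (a | b)) & 1) into ((a & (a | b)) & (a | b)), now (~ (((a & (a | b)) & (a | b)) ^ a))
step 2: absorb_and (→) rewrites (a & (a | b)) into a, now (~ ((a & (a | b)) ^ a))
step 3: absorb_and (→) rewrites (a & (a | b)) into a, reaching cost 4 (bound 4)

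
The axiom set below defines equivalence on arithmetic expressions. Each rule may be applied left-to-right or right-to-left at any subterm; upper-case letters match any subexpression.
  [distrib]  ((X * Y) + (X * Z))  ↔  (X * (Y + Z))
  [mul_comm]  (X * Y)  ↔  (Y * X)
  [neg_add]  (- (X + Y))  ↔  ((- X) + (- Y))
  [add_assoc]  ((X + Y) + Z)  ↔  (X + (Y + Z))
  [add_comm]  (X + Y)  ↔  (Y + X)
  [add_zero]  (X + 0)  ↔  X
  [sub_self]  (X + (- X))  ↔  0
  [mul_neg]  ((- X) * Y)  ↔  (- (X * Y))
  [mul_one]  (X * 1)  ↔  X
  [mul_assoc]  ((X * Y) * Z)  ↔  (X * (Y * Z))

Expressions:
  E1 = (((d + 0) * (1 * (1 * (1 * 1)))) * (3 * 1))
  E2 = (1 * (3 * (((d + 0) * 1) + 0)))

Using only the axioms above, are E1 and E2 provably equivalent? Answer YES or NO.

YES

(1) (1 * 1)  =[mul_one →]=  1    ⊢ (((d + 0) * (1 * (1 * 1))) * (3 * 1))
(2) (1 * 1)  =[mul_one →]=  1    ⊢ (((d + 0) * (1 * 1)) * (3 * 1))
(3) (d + 0)  =[add_zero →]=  d    ⊢ ((d * (1 * 1)) * (3 * 1))
(4) (1 * 1)  =[mul_one →]=  1    ⊢ ((d * 1) * (3 * 1))
(5) (d * 1)  =[mul_one →]=  d    ⊢ (d * (3 * 1))
(6) (3 * 1)  =[mul_one →]=  3    ⊢ (d * 3)
(7) d  =[mul_one ←]=  (d * 1)    ⊢ ((d * 1) * 3)
(8) ((d * 1) * 3)  =[mul_comm →]=  (3 * (d * 1))
(9) (3 * (d * 1))  =[mul_one ←]=  ((3 * (d * 1)) * 1)
(10) (d * 1)  =[add_zero ←]=  ((d * 1) + 0)    ⊢ ((3 * ((d * 1) + 0)) * 1)
(11) ((3 * ((d * 1) + 0)) * 1)  =[mul_comm →]=  (1 * (3 * ((d * 1) + 0)))
(12) d  =[add_zero ←]=  (d + 0)    ⊢ E2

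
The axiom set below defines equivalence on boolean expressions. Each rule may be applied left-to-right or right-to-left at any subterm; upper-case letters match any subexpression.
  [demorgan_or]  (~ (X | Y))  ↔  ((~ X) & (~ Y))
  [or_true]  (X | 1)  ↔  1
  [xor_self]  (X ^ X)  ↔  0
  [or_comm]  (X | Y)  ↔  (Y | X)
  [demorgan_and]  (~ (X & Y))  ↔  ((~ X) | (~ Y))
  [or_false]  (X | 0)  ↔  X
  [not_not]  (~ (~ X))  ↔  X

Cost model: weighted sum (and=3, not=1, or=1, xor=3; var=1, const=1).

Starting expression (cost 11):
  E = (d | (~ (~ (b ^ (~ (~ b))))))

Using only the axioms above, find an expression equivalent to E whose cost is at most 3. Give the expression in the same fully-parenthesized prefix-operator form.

(1) (~ (~ b))  =[not_not →]=  b    ⊢ (d | (~ (~ (b ^ b))))
(2) (b ^ b)  =[xor_self →]=  0    ⊢ (d | (~ (~ 0)))
(3) (~ (~ 0))  =[not_not →]=  0    ⊢ cost 3, within 3

(d | 0)   [cost 3]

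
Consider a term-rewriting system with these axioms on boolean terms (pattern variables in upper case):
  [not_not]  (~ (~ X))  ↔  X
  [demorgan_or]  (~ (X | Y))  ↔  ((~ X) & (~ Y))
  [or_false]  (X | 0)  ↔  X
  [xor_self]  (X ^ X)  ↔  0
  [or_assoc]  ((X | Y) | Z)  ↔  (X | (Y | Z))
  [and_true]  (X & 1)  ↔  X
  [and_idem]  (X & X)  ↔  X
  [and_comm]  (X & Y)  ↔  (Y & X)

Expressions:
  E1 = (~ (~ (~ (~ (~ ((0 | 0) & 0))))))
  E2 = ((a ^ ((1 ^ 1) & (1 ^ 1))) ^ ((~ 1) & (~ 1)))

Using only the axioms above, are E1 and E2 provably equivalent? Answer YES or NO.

NO

All listed rules preserve value, hence provable equivalence implies equal values everywhere; look for a separating assignment.
a=0 gives E1 ↦ 1, E2 ↦ 0; values differ ⇒ not provably equivalent.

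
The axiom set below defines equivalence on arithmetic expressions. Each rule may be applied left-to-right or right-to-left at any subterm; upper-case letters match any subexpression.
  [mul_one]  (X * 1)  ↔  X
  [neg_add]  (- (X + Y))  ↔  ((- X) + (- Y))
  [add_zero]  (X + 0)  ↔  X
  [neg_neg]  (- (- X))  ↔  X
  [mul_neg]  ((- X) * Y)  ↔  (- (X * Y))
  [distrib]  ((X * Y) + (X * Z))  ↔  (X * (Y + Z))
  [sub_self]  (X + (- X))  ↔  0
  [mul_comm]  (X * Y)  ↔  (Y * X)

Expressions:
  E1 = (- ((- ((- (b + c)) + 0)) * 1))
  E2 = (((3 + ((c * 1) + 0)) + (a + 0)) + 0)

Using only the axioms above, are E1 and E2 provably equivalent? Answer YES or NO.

NO

The axioms are sound identities: if E1 ↔* E2 then E1 and E2 evaluate identically under any assignment.
Under a=0, b=0, c=0: E1 evaluates to 0, E2 to 3. Distinct ⇒ no rewrite sequence connects them.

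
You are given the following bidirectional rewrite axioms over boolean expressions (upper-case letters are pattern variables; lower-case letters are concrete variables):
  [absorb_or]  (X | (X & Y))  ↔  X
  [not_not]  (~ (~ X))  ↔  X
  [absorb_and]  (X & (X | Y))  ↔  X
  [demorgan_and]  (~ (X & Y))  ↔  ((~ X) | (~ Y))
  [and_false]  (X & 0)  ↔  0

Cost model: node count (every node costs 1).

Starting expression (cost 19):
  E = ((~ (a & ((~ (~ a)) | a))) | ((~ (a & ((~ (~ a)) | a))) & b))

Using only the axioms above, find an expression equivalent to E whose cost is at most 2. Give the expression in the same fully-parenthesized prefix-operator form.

(~ a)   [cost 2]

(1) ((~ (a & ((~ (~ a)) | a))) | ((~ (a & ((~ (~ a)) | a))) & b))  =[absorb_or →]=  (~ (a & ((~ (~ a)) | a)))
(2) (~ (~ a))  =[not_not →]=  a    ⊢ (~ (a & (a | a)))
(3) (a & (a | a))  =[absorb_and →]=  a    ⊢ cost 2, within 2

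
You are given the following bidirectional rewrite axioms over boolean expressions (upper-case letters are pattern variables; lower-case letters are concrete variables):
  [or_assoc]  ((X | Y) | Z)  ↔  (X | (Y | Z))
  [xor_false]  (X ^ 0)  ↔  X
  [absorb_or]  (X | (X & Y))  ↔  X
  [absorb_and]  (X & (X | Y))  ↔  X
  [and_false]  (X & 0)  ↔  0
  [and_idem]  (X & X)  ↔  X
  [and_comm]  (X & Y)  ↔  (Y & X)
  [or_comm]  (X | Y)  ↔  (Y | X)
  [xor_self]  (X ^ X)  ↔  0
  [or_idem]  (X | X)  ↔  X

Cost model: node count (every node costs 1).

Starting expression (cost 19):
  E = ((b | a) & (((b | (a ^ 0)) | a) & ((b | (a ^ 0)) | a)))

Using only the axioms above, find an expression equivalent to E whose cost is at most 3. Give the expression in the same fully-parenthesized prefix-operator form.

(b | a)   [cost 3]

1. [and_idem →] (((b | (a ^ 0)) | a) & ((b | (a ^ 0)) | a))  →  ((b | (a ^ 0)) | a);  E = ((b | a) & ((b | (a ^ 0)) | a))
2. [xor_false →] (a ^ 0)  →  a;  E = ((b | a) & ((b | a) | a))
3. [absorb_and →] ((b | a) & ((b | a) | a))  →  (b | a);  cost 3 ≤ 3, done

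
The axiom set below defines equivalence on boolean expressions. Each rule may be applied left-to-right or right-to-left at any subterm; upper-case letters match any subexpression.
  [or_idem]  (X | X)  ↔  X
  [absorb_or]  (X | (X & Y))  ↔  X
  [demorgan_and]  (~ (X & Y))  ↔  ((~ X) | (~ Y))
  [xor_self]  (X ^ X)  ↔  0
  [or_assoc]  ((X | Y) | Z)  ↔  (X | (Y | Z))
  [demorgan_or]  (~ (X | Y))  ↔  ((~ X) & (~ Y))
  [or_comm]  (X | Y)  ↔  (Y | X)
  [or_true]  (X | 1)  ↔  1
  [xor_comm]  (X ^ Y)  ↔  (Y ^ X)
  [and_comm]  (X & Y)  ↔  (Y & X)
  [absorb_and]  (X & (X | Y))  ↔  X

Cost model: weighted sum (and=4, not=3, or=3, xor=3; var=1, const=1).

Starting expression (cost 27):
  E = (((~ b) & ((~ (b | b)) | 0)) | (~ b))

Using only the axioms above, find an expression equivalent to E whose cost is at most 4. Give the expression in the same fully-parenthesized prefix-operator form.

(~ b)   [cost 4]

1. [or_idem →] (b | b)  →  b;  E = (((~ b) & ((~ b) | 0)) | (~ b))
2. [absorb_and →] ((~ b) & ((~ b) | 0))  →  (~ b);  E = ((~ b) | (~ b))
3. [or_idem →] ((~ b) | (~ b))  →  (~ b);  cost 4 ≤ 4, done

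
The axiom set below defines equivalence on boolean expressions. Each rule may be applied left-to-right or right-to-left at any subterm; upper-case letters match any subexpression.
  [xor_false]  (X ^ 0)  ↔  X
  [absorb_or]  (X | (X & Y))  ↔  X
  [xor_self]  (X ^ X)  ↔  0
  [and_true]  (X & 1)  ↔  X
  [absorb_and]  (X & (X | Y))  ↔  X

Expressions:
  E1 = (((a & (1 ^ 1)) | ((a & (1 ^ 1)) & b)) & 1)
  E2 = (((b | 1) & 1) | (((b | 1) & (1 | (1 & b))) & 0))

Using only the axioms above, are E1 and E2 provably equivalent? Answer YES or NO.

All listed rules preserve value, hence provable equivalence implies equal values everywhere; look for a separating assignment.
a=0, b=0 gives E1 ↦ 0, E2 ↦ 1; values differ ⇒ not provably equivalent.

NO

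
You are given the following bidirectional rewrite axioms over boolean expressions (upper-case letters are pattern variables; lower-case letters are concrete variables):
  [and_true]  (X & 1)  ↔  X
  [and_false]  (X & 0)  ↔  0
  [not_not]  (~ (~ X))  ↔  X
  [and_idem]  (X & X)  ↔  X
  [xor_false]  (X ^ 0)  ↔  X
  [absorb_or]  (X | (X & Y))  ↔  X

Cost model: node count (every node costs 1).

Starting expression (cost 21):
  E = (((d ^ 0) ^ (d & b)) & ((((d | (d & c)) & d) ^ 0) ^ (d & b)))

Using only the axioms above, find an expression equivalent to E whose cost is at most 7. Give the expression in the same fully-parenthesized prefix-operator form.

step 1: absorb_or (→) rewrites (d | (d & c)) into d, now (((d ^ 0) ^ (d & b)) & (((d & d) ^ 0) ^ (d & b)))
step 2: and_idem (→) rewrites (d & d) into d, now (((d ^ 0) ^ (d & b)) & ((d ^ 0) ^ (d & b)))
step 3: and_idem (→) rewrites (((d ^ 0) ^ (d & b)) & ((d ^ 0) ^ (d & b))) into ((d ^ 0) ^ (d & b)), reaching cost 7 (bound 7)

((d ^ 0) ^ (d & b))   [cost 7]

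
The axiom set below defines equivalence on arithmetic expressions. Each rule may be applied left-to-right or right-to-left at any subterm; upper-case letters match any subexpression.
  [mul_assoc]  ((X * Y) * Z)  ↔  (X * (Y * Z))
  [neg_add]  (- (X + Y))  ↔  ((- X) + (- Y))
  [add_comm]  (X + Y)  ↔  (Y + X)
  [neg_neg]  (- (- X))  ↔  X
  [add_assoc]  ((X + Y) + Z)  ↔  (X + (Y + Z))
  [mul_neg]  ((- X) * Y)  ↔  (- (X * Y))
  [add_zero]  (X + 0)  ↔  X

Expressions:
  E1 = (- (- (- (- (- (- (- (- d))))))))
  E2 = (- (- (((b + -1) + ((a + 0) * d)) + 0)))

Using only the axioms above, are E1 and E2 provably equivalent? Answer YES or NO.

Every axiom is a valid identity, so a rewrite proof would force E1 and E2 to agree under every assignment.
At a=0, b=0, d=0: E1 = 0 but E2 = -1; they differ, so no derivation exists.

NO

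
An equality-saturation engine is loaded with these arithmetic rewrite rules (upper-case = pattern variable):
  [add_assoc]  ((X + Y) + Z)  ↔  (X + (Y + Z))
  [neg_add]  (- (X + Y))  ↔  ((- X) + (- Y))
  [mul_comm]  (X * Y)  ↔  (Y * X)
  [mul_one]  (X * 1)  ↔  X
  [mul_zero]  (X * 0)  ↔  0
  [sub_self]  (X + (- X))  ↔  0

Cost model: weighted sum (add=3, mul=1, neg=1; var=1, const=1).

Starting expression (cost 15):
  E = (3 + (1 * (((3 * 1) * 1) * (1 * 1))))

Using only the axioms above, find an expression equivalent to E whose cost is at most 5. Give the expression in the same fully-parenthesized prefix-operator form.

(3 + 3)   [cost 5]

1. [mul_one →] ((3 * 1) * 1)  →  (3 * 1);  E = (3 + (1 * ((3 * 1) * (1 * 1))))
2. [mul_comm →] (1 * ((3 * 1) * (1 * 1)))  →  (((3 * 1) * (1 * 1)) * 1);  E = (3 + (((3 * 1) * (1 * 1)) * 1))
3. [mul_one →] (1 * 1)  →  1;  E = (3 + (((3 * 1) * 1) * 1))
4. [mul_comm →] (((3 * 1) * 1) * 1)  →  (1 * ((3 * 1) * 1));  E = (3 + (1 * ((3 * 1) * 1)))
5. [mul_one →] (3 * 1)  →  3;  E = (3 + (1 * (3 * 1)))
6. [mul_comm →] (1 * (3 * 1))  →  ((3 * 1) * 1);  E = (3 + ((3 * 1) * 1))
7. [mul_one →] ((3 * 1) * 1)  →  (3 * 1);  E = (3 + (3 * 1))
8. [mul_one →] (3 * 1)  →  3;  cost 5 ≤ 5, done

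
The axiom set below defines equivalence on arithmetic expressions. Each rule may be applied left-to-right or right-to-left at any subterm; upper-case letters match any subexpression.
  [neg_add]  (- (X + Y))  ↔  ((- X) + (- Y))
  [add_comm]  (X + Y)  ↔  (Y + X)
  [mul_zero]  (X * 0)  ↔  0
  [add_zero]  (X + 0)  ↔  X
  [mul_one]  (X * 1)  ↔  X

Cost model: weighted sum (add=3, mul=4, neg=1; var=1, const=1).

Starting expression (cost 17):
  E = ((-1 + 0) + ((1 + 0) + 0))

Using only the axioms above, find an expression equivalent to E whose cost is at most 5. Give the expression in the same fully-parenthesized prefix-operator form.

1. [add_zero →] (1 + 0)  →  1;  E = ((-1 + 0) + (1 + 0))
2. [add_zero →] (1 + 0)  →  1;  E = ((-1 + 0) + 1)
3. [add_zero →] (-1 + 0)  →  -1;  cost 5 ≤ 5, done

(-1 + 1)   [cost 5]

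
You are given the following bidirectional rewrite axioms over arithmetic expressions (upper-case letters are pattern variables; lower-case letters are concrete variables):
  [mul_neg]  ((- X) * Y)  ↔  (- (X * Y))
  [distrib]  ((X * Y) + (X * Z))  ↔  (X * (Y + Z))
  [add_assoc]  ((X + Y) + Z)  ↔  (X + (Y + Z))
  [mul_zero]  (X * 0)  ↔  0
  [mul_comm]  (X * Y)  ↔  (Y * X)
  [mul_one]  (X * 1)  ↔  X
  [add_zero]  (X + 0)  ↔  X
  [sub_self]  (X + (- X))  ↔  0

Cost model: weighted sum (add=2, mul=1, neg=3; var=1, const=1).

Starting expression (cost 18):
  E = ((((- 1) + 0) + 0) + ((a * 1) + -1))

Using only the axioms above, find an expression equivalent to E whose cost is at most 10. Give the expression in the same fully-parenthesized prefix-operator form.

((- 1) + (a + -1))   [cost 10]

1. [add_zero →] (((- 1) + 0) + 0)  →  ((- 1) + 0);  E = (((- 1) + 0) + ((a * 1) + -1))
2. [add_zero →] ((- 1) + 0)  →  (- 1);  E = ((- 1) + ((a * 1) + -1))
3. [mul_one →] (a * 1)  →  a;  cost 10 ≤ 10, done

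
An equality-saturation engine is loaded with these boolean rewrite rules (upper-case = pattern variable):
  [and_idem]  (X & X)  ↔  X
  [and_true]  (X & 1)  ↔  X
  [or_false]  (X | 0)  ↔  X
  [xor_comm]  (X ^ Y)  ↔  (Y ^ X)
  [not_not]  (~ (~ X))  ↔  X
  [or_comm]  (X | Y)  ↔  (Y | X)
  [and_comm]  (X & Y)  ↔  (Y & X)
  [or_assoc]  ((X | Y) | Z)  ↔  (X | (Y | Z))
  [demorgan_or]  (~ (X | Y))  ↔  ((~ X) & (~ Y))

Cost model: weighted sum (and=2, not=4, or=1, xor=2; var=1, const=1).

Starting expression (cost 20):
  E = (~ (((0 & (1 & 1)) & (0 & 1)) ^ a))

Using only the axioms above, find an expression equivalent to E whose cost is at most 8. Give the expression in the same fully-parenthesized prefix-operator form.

1. [and_idem →] (1 & 1)  →  1;  E = (~ (((0 & 1) & (0 & 1)) ^ a))
2. [and_idem →] ((0 & 1) & (0 & 1))  →  (0 & 1);  E = (~ ((0 & 1) ^ a))
3. [and_true →] (0 & 1)  →  0;  cost 8 ≤ 8, done

(~ (0 ^ a))   [cost 8]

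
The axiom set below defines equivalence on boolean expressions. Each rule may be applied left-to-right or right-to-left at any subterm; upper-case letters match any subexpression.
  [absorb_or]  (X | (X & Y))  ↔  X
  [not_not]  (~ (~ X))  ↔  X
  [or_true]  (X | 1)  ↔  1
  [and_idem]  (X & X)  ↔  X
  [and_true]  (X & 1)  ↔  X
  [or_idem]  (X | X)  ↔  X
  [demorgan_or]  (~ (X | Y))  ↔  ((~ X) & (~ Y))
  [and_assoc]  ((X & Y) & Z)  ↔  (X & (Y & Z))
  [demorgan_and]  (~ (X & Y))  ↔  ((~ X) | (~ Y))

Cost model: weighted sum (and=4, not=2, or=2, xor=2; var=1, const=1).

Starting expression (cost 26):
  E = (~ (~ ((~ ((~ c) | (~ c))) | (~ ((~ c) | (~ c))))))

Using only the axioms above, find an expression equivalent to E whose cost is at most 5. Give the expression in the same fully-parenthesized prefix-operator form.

(~ (~ c))   [cost 5]

step 1: or_idem (→) rewrites ((~ ((~ c) | (~ c))) | (~ ((~ c) | (~ c)))) into (~ ((~ c) | (~ c))), now (~ (~ (~ ((~ c) | (~ c)))))
step 2: or_idem (→) rewrites ((~ c) | (~ c)) into (~ c), now (~ (~ (~ (~ c))))
step 3: not_not (→) rewrites (~ (~ (~ c))) into (~ c), reaching cost 5 (bound 5)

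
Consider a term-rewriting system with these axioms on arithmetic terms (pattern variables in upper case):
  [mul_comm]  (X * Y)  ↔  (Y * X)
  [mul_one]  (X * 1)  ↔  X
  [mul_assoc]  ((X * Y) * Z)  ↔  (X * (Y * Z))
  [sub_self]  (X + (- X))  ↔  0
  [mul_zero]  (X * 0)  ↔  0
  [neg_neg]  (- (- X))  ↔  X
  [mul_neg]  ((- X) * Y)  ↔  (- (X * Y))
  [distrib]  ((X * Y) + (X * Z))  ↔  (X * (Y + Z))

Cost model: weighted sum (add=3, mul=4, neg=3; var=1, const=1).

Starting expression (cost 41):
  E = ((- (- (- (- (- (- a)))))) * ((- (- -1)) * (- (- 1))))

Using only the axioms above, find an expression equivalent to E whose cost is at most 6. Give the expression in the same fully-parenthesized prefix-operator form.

1. [neg_neg →] (- (- a))  →  a;  E = ((- (- (- (- a)))) * ((- (- -1)) * (- (- 1))))
2. [neg_neg →] (- (- -1))  →  -1;  E = ((- (- (- (- a)))) * (-1 * (- (- 1))))
3. [neg_neg →] (- (- 1))  →  1;  E = ((- (- (- (- a)))) * (-1 * 1))
4. [neg_neg →] (- (- (- a)))  →  (- a);  E = ((- (- a)) * (-1 * 1))
5. [neg_neg →] (- (- a))  →  a;  E = (a * (-1 * 1))
6. [mul_one →] (-1 * 1)  →  -1;  cost 6 ≤ 6, done

(a * -1)   [cost 6]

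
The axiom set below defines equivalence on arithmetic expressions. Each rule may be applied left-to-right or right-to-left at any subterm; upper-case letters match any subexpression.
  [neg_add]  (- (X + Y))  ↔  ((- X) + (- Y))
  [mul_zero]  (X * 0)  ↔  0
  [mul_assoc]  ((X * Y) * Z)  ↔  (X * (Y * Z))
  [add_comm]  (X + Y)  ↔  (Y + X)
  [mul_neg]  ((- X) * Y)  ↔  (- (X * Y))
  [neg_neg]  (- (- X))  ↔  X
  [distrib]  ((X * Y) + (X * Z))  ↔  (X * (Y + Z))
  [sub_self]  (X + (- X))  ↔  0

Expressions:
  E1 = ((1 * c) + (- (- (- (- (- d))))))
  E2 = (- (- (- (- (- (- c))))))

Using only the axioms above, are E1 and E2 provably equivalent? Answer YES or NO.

The axioms are sound identities: if E1 ↔* E2 then E1 and E2 evaluate identically under any assignment.
Under c=0, d=1: E1 evaluates to -1, E2 to 0. Distinct ⇒ no rewrite sequence connects them.

NO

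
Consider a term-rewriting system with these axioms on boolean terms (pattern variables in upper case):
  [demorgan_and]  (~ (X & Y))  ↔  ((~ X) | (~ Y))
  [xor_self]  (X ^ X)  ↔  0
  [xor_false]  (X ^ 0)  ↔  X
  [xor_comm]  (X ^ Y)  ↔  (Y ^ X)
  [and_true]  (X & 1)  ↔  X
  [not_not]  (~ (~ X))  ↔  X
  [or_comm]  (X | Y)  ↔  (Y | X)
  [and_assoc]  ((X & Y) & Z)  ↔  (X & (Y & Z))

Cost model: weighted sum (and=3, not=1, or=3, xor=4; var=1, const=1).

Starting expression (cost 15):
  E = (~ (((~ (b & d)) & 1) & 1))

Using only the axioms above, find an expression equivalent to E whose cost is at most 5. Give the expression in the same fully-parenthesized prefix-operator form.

(b & d)   [cost 5]

step 1: and_true (→) rewrites ((~ (b & d)) & 1) into (~ (b & d)), now (~ ((~ (b & d)) & 1))
step 2: and_true (→) rewrites ((~ (b & d)) & 1) into (~ (b & d)), now (~ (~ (b & d)))
step 3: not_not (→) rewrites (~ (~ (b & d))) into (b & d), reaching cost 5 (bound 5)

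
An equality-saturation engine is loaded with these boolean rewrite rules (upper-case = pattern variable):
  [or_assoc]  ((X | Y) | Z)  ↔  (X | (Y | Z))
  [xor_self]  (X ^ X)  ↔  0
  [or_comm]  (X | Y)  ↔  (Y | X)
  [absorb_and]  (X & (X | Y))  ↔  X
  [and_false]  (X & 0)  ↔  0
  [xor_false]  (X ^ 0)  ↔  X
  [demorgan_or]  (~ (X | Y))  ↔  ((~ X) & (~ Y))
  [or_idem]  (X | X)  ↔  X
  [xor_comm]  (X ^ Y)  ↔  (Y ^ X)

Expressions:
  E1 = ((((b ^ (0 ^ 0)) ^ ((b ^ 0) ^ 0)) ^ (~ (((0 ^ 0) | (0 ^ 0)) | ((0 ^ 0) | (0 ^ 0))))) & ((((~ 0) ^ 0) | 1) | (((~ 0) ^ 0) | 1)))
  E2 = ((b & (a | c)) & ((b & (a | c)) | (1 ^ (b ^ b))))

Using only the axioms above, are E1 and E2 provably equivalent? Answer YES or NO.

NO

Every axiom is a valid identity, so a rewrite proof would force E1 and E2 to agree under every assignment.
At a=0, b=0, c=0: E1 = 1 but E2 = 0; they differ, so no derivation exists.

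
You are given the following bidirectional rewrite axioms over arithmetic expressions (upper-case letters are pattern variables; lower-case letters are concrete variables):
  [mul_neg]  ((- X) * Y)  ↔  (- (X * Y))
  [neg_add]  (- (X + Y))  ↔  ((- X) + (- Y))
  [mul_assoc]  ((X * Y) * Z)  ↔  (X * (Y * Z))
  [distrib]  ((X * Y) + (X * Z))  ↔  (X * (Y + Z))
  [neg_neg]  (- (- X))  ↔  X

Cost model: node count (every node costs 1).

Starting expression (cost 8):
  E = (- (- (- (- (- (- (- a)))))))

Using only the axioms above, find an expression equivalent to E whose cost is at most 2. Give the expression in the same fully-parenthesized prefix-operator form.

(- a)   [cost 2]

(1) (- (- a))  =[neg_neg →]=  a    ⊢ (- (- (- (- (- a)))))
(2) (- (- (- (- a))))  =[neg_neg →]=  (- (- a))    ⊢ (- (- (- a)))
(3) (- (- a))  =[neg_neg →]=  a    ⊢ cost 2, within 2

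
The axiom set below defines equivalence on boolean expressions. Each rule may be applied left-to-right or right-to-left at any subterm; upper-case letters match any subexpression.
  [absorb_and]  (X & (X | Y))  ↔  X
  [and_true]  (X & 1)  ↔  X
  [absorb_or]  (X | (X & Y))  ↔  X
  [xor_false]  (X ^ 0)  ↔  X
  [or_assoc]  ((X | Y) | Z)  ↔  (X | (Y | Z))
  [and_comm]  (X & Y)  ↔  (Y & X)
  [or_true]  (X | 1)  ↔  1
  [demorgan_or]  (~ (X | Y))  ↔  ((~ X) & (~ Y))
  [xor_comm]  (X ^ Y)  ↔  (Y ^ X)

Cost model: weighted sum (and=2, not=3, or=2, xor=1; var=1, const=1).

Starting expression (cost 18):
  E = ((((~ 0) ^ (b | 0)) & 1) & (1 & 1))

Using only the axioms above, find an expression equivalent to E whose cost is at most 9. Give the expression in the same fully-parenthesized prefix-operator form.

((~ 0) ^ (b | 0))   [cost 9]

step 1: and_true (→) rewrites (((~ 0) ^ (b | 0)) & 1) into ((~ 0) ^ (b | 0)), now (((~ 0) ^ (b | 0)) & (1 & 1))
step 2: and_true (→) rewrites (1 & 1) into 1, now (((~ 0) ^ (b | 0)) & 1)
step 3: and_true (→) rewrites (((~ 0) ^ (b | 0)) & 1) into ((~ 0) ^ (b | 0)), reaching cost 9 (bound 9)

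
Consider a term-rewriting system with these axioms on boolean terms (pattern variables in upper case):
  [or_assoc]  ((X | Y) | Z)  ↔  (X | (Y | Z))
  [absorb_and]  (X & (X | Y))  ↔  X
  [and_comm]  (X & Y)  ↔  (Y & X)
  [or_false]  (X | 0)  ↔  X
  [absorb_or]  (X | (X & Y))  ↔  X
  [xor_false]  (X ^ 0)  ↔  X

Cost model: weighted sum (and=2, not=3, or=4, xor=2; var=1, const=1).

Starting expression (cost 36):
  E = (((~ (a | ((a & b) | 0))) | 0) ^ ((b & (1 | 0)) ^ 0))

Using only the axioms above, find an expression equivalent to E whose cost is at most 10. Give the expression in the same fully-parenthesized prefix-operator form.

step 1: or_false (→) rewrites ((a & b) | 0) into (a & b), now (((~ (a | (a & b))) | 0) ^ ((b & (1 | 0)) ^ 0))
step 2: or_false (→) rewrites ((~ (a | (a & b))) | 0) into (~ (a | (a & b))), now ((~ (a | (a & b))) ^ ((b & (1 | 0)) ^ 0))
step 3: or_false (→) rewrites (1 | 0) into 1, now ((~ (a | (a & b))) ^ ((b & 1) ^ 0))
step 4: xor_false (→) rewrites ((b & 1) ^ 0) into (b & 1), now ((~ (a | (a & b))) ^ (b & 1))
step 5: absorb_or (→) rewrites (a | (a & b)) into a, reaching cost 10 (bound 10)

((~ a) ^ (b & 1))   [cost 10]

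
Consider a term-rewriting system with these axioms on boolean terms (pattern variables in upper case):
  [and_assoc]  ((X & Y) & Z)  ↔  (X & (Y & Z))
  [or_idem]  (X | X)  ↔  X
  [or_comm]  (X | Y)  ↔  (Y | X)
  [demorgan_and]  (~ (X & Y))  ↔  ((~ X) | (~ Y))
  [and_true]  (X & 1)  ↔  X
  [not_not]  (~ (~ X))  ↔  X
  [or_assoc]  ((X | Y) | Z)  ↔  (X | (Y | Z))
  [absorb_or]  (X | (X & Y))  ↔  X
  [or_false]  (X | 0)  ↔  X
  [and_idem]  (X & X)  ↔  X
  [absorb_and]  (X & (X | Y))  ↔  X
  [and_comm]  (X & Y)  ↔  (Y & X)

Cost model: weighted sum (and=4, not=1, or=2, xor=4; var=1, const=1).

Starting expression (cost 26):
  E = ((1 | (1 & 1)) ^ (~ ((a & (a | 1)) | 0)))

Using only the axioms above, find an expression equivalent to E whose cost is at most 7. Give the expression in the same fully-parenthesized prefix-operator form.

(1 ^ (~ a))   [cost 7]

(1) (a & (a | 1))  =[absorb_and →]=  a    ⊢ ((1 | (1 & 1)) ^ (~ (a | 0)))
(2) (a | 0)  =[or_false →]=  a    ⊢ ((1 | (1 & 1)) ^ (~ a))
(3) (1 | (1 & 1))  =[absorb_or →]=  1    ⊢ cost 7, within 7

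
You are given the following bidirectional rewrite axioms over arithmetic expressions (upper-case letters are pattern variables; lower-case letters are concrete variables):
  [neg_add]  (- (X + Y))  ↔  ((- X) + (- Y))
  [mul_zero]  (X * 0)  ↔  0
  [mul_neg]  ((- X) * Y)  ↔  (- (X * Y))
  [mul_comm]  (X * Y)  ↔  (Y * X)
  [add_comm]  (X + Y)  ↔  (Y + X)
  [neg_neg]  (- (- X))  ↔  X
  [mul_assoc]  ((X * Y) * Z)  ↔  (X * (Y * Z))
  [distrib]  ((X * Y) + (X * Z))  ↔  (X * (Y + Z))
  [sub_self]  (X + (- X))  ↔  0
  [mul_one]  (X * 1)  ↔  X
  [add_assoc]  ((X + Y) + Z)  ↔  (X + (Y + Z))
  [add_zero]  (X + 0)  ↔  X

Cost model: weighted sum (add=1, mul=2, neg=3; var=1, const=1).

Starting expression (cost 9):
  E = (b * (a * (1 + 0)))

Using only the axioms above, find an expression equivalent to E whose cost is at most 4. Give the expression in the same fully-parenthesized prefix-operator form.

(a * b)   [cost 4]

(1) (b * (a * (1 + 0)))  =[mul_comm →]=  ((a * (1 + 0)) * b)
(2) (1 + 0)  =[add_zero →]=  1    ⊢ ((a * 1) * b)
(3) (a * 1)  =[mul_one →]=  a    ⊢ cost 4, within 4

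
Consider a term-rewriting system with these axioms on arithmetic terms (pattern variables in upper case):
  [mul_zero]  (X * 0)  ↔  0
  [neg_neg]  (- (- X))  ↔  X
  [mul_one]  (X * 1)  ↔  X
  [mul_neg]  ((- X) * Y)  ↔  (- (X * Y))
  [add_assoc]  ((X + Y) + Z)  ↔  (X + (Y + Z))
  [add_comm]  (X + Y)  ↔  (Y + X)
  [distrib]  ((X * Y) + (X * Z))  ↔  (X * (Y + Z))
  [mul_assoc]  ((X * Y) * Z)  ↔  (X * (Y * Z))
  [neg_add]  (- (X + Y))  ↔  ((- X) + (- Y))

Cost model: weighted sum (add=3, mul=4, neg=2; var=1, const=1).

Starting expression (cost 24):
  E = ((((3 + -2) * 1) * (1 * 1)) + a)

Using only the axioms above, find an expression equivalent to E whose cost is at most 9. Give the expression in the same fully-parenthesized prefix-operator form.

step 1: mul_one (→) rewrites (1 * 1) into 1, now ((((3 + -2) * 1) * 1) + a)
step 2: mul_one (→) rewrites (((3 + -2) * 1) * 1) into ((3 + -2) * 1), now (((3 + -2) * 1) + a)
step 3: mul_one (→) rewrites ((3 + -2) * 1) into (3 + -2), reaching cost 9 (bound 9)

((3 + -2) + a)   [cost 9]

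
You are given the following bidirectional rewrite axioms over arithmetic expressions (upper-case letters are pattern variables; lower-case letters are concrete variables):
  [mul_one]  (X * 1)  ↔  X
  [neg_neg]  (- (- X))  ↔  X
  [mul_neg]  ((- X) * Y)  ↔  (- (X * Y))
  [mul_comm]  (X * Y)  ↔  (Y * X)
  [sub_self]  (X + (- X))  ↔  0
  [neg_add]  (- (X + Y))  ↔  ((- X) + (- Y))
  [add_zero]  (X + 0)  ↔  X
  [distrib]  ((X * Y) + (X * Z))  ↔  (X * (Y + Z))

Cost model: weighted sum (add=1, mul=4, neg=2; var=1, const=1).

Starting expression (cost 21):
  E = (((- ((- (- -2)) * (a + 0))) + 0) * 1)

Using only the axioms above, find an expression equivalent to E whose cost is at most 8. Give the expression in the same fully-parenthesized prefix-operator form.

1. [mul_one →] (((- ((- (- -2)) * (a + 0))) + 0) * 1)  →  ((- ((- (- -2)) * (a + 0))) + 0)
2. [neg_neg →] (- (- -2))  →  -2;  E = ((- (-2 * (a + 0))) + 0)
3. [add_zero →] ((- (-2 * (a + 0))) + 0)  →  (- (-2 * (a + 0)))
4. [add_zero →] (a + 0)  →  a;  cost 8 ≤ 8, done

(- (-2 * a))   [cost 8]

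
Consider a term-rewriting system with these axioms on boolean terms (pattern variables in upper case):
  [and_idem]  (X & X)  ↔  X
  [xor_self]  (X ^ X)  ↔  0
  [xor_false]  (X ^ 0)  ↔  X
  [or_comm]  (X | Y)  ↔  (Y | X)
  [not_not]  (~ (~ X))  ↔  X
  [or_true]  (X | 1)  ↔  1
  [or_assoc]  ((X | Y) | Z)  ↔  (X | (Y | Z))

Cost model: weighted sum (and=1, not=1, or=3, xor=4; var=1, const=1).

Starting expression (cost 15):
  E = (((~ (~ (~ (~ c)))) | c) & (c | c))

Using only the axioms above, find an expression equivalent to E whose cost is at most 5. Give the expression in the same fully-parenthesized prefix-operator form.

(1) (~ (~ c))  =[not_not →]=  c    ⊢ (((~ (~ c)) | c) & (c | c))
(2) (~ (~ c))  =[not_not →]=  c    ⊢ ((c | c) & (c | c))
(3) ((c | c) & (c | c))  =[and_idem →]=  (c | c)    ⊢ cost 5, within 5

(c | c)   [cost 5]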